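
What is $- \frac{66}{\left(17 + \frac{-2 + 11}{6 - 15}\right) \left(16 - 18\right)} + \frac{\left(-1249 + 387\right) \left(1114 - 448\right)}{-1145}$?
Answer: $\frac{9223257}{18320} \approx 503.45$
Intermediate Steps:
$- \frac{66}{\left(17 + \frac{-2 + 11}{6 - 15}\right) \left(16 - 18\right)} + \frac{\left(-1249 + 387\right) \left(1114 - 448\right)}{-1145} = - \frac{66}{\left(17 + \frac{9}{-9}\right) \left(16 - 18\right)} + \left(-862\right) 666 \left(- \frac{1}{1145}\right) = - \frac{66}{\left(17 + 9 \left(- \frac{1}{9}\right)\right) \left(-2\right)} - - \frac{574092}{1145} = - \frac{66}{\left(17 - 1\right) \left(-2\right)} + \frac{574092}{1145} = - \frac{66}{16 \left(-2\right)} + \frac{574092}{1145} = - \frac{66}{-32} + \frac{574092}{1145} = \left(-66\right) \left(- \frac{1}{32}\right) + \frac{574092}{1145} = \frac{33}{16} + \frac{574092}{1145} = \frac{9223257}{18320}$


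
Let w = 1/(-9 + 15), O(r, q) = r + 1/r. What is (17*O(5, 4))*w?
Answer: 221/15 ≈ 14.733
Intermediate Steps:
w = ⅙ (w = 1/6 = ⅙ ≈ 0.16667)
(17*O(5, 4))*w = (17*(5 + 1/5))*(⅙) = (17*(5 + ⅕))*(⅙) = (17*(26/5))*(⅙) = (442/5)*(⅙) = 221/15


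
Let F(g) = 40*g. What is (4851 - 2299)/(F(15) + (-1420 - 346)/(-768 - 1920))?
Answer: 3429888/807283 ≈ 4.2487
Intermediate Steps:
(4851 - 2299)/(F(15) + (-1420 - 346)/(-768 - 1920)) = (4851 - 2299)/(40*15 + (-1420 - 346)/(-768 - 1920)) = 2552/(600 - 1766/(-2688)) = 2552/(600 - 1766*(-1/2688)) = 2552/(600 + 883/1344) = 2552/(807283/1344) = 2552*(1344/807283) = 3429888/807283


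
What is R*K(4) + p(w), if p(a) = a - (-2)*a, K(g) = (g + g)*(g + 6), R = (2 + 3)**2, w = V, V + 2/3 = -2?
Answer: 1992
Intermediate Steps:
V = -8/3 (V = -2/3 - 2 = -8/3 ≈ -2.6667)
w = -8/3 ≈ -2.6667
R = 25 (R = 5**2 = 25)
K(g) = 2*g*(6 + g) (K(g) = (2*g)*(6 + g) = 2*g*(6 + g))
p(a) = 3*a (p(a) = a + 2*a = 3*a)
R*K(4) + p(w) = 25*(2*4*(6 + 4)) + 3*(-8/3) = 25*(2*4*10) - 8 = 25*80 - 8 = 2000 - 8 = 1992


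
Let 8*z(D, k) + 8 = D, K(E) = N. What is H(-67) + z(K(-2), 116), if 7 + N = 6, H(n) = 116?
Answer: 919/8 ≈ 114.88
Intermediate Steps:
N = -1 (N = -7 + 6 = -1)
K(E) = -1
z(D, k) = -1 + D/8
H(-67) + z(K(-2), 116) = 116 + (-1 + (⅛)*(-1)) = 116 + (-1 - ⅛) = 116 - 9/8 = 919/8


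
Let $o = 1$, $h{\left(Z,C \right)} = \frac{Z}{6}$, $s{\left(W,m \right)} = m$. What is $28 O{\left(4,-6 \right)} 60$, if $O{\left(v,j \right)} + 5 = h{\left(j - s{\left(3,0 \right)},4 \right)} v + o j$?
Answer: $-25200$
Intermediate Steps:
$h{\left(Z,C \right)} = \frac{Z}{6}$ ($h{\left(Z,C \right)} = Z \frac{1}{6} = \frac{Z}{6}$)
$O{\left(v,j \right)} = -5 + j + \frac{j v}{6}$ ($O{\left(v,j \right)} = -5 + \left(\frac{j - 0}{6} v + 1 j\right) = -5 + \left(\frac{j + 0}{6} v + j\right) = -5 + \left(\frac{j}{6} v + j\right) = -5 + \left(\frac{j v}{6} + j\right) = -5 + \left(j + \frac{j v}{6}\right) = -5 + j + \frac{j v}{6}$)
$28 O{\left(4,-6 \right)} 60 = 28 \left(-5 - 6 + \frac{1}{6} \left(-6\right) 4\right) 60 = 28 \left(-5 - 6 - 4\right) 60 = 28 \left(-15\right) 60 = \left(-420\right) 60 = -25200$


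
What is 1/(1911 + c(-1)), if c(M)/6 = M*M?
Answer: 1/1917 ≈ 0.00052165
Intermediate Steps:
c(M) = 6*M**2 (c(M) = 6*(M*M) = 6*M**2)
1/(1911 + c(-1)) = 1/(1911 + 6*(-1)**2) = 1/(1911 + 6*1) = 1/(1911 + 6) = 1/1917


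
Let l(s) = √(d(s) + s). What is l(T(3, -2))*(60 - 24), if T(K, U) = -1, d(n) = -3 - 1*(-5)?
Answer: 36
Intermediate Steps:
d(n) = 2 (d(n) = -3 + 5 = 2)
l(s) = √(2 + s)
l(T(3, -2))*(60 - 24) = √(2 - 1)*(60 - 24) = √1*36 = 1*36 = 36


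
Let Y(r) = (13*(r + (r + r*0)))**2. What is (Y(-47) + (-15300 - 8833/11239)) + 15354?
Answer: 16783616949/11239 ≈ 1.4933e+6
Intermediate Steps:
Y(r) = 676*r**2 (Y(r) = (13*(r + (r + 0)))**2 = (13*(r + r))**2 = (13*(2*r))**2 = (26*r)**2 = 676*r**2)
(Y(-47) + (-15300 - 8833/11239)) + 15354 = (676*(-47)**2 + (-15300 - 8833/11239)) + 15354 = (676*2209 + (-15300 - 8833*1/11239)) + 15354 = (1493284 + (-15300 - 8833/11239)) + 15354 = (1493284 - 171965533/11239) + 15354 = 16611053343/11239 + 15354 = 16783616949/11239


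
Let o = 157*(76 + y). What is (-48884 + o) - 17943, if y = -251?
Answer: -94302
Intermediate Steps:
o = -27475 (o = 157*(76 - 251) = 157*(-175) = -27475)
(-48884 + o) - 17943 = (-48884 - 27475) - 17943 = -76359 - 17943 = -94302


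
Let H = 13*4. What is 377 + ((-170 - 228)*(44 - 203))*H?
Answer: 3291041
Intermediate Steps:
H = 52
377 + ((-170 - 228)*(44 - 203))*H = 377 + ((-170 - 228)*(44 - 203))*52 = 377 - 398*(-159)*52 = 377 + 63282*52 = 377 + 3290664 = 3291041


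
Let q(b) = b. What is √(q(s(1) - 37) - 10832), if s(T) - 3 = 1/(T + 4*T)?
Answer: 11*I*√2245/5 ≈ 104.24*I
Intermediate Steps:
s(T) = 3 + 1/(5*T) (s(T) = 3 + 1/(T + 4*T) = 3 + 1/(5*T))
√(q(s(1) - 37) - 10832) = √(((3 + (⅕)/1) - 37) - 10832) = √(((3 + (⅕)*1) - 37) - 10832) = √(((3 + ⅕) - 37) - 10832) = √((16/5 - 37) - 10832) = √(-169/5 - 10832) = √(-54329/5) = 11*I*√2245/5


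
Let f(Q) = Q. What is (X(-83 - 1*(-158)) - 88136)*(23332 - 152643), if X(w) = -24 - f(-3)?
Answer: 11399669827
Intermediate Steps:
X(w) = -21 (X(w) = -24 - 1*(-3) = -24 + 3 = -21)
(X(-83 - 1*(-158)) - 88136)*(23332 - 152643) = (-21 - 88136)*(23332 - 152643) = -88157*(-129311) = 11399669827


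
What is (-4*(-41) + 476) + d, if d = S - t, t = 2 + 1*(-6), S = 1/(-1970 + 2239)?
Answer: 173237/269 ≈ 644.00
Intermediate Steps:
S = 1/269 ≈ 0.0037175
t = -4 (t = 2 - 6 = -4)
d = 1077/269 (d = 1/269 - 1*(-4) = 1/269 + 4 = 1077/269 ≈ 4.0037)
(-4*(-41) + 476) + d = (-4*(-41) + 476) + 1077/269 = (164 + 476) + 1077/269 = 640 + 1077/269 = 173237/269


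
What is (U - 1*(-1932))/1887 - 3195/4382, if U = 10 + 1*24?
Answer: 2586047/8268834 ≈ 0.31275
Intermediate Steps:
U = 34 (U = 10 + 24 = 34)
(U - 1*(-1932))/1887 - 3195/4382 = (34 - 1*(-1932))/1887 - 3195/4382 = (34 + 1932)*(1/1887) - 3195*1/4382 = 1966*(1/1887) - 3195/4382 = 1966/1887 - 3195/4382 = 2586047/8268834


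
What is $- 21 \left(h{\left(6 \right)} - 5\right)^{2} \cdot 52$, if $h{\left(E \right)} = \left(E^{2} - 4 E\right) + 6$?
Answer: $-184548$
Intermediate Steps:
$h{\left(E \right)} = 6 + E^{2} - 4 E$
$- 21 \left(h{\left(6 \right)} - 5\right)^{2} \cdot 52 = - 21 \left(\left(6 + 6^{2} - 24\right) - 5\right)^{2} \cdot 52 = - 21 \left(\left(6 + 36 - 24\right) - 5\right)^{2} \cdot 52 = - 21 \left(18 - 5\right)^{2} \cdot 52 = - 21 \cdot 13^{2} \cdot 52 = \left(-21\right) 169 \cdot 52 = \left(-3549\right) 52 = -184548$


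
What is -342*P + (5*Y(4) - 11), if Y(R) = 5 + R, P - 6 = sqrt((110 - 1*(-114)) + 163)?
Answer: -2018 - 1026*sqrt(43) ≈ -8745.9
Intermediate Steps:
P = 6 + 3*sqrt(43) (P = 6 + sqrt((110 - 1*(-114)) + 163) = 6 + sqrt((110 + 114) + 163) = 6 + sqrt(224 + 163) = 6 + sqrt(387) = 6 + 3*sqrt(43) ≈ 25.672)
-342*P + (5*Y(4) - 11) = -342*(6 + 3*sqrt(43)) + (5*(5 + 4) - 11) = (-2052 - 1026*sqrt(43)) + (5*9 - 11) = (-2052 - 1026*sqrt(43)) + (45 - 11) = (-2052 - 1026*sqrt(43)) + 34 = -2018 - 1026*sqrt(43)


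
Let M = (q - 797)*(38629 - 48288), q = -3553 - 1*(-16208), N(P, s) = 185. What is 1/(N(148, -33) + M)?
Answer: -1/114536237 ≈ -8.7309e-9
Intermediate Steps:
q = 12655 (q = -3553 + 16208 = 12655)
M = -114536422 (M = (12655 - 797)*(38629 - 48288) = 11858*(-9659) = -114536422)
1/(N(148, -33) + M) = 1/(185 - 114536422) = 1/(-114536237) = -1/114536237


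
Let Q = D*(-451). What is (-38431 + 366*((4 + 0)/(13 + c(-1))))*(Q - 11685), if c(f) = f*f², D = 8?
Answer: 585859537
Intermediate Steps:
Q = -3608 (Q = 8*(-451) = -3608)
c(f) = f³
(-38431 + 366*((4 + 0)/(13 + c(-1))))*(Q - 11685) = (-38431 + 366*((4 + 0)/(13 + (-1)³)))*(-3608 - 11685) = (-38431 + 366*(4/(13 - 1)))*(-15293) = (-38431 + 366*(4/12))*(-15293) = (-38431 + 366*(4*(1/12)))*(-15293) = (-38431 + 366*(⅓))*(-15293) = (-38431 + 122)*(-15293) = -38309*(-15293) = 585859537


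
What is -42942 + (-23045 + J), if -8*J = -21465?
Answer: -506431/8 ≈ -63304.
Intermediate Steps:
J = 21465/8 (J = -⅛*(-21465) = 21465/8 ≈ 2683.1)
-42942 + (-23045 + J) = -42942 + (-23045 + 21465/8) = -42942 - 162895/8 = -506431/8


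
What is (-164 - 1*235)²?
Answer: 159201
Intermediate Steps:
(-164 - 1*235)² = (-164 - 235)² = (-399)² = 159201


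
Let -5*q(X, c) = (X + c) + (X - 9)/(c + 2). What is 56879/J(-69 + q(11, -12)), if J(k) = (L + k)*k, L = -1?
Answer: 35549375/2997936 ≈ 11.858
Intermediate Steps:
q(X, c) = -X/5 - c/5 - (-9 + X)/(5*(2 + c)) (q(X, c) = -((X + c) + (X - 9)/(c + 2))/5 = -((X + c) + (-9 + X)/(2 + c))/5 = -(X + c + (-9 + X)/(2 + c))/5 = -X/5 - c/5 - (-9 + X)/(5*(2 + c)))
J(k) = k*(-1 + k) (J(k) = (-1 + k)*k = k*(-1 + k))
56879/J(-69 + q(11, -12)) = 56879/(((-69 + (9 - 1*(-12)² - 3*11 - 2*(-12) - 1*11*(-12))/(5*(2 - 12)))*(-1 + (-69 + (9 - 1*(-12)² - 3*11 - 2*(-12) - 1*11*(-12))/(5*(2 - 12)))))) = 56879/(((-69 + (⅕)*(9 - 1*144 - 33 + 24 + 132)/(-10))*(-1 + (-69 + (⅕)*(9 - 1*144 - 33 + 24 + 132)/(-10))))) = 56879/(((-69 + (⅕)*(-⅒)*(9 - 144 - 33 + 24 + 132))*(-1 + (-69 + (⅕)*(-⅒)*(9 - 144 - 33 + 24 + 132))))) = 56879/(((-69 + (⅕)*(-⅒)*(-12))*(-1 + (-69 + (⅕)*(-⅒)*(-12))))) = 56879/(((-69 + 6/25)*(-1 + (-69 + 6/25)))) = 56879/((-1719*(-1 - 1719/25)/25)) = 56879/((-1719/25*(-1744/25))) = 56879/(2997936/625) = 56879*(625/2997936) = 35549375/2997936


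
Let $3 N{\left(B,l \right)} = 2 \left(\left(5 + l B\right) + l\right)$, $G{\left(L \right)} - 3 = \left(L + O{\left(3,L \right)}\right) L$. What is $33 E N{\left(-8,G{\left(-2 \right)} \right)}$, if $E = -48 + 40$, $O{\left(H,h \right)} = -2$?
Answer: $12672$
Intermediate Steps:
$G{\left(L \right)} = 3 + L \left(-2 + L\right)$ ($G{\left(L \right)} = 3 + \left(L - 2\right) L = 3 + \left(-2 + L\right) L = 3 + L \left(-2 + L\right)$)
$N{\left(B,l \right)} = \frac{10}{3} + \frac{2 l}{3} + \frac{2 B l}{3}$ ($N{\left(B,l \right)} = \frac{2 \left(\left(5 + l B\right) + l\right)}{3} = \frac{2 \left(\left(5 + B l\right) + l\right)}{3} = \frac{2 \left(5 + l + B l\right)}{3} = \frac{10 + 2 l + 2 B l}{3} = \frac{10}{3} + \frac{2 l}{3} + \frac{2 B l}{3}$)
$E = -8$
$33 E N{\left(-8,G{\left(-2 \right)} \right)} = 33 \left(-8\right) \left(\frac{10}{3} + \frac{2 \left(3 + \left(-2\right)^{2} - -4\right)}{3} + \frac{2}{3} \left(-8\right) \left(3 + \left(-2\right)^{2} - -4\right)\right) = - 264 \left(\frac{10}{3} + \frac{2 \left(3 + 4 + 4\right)}{3} + \frac{2}{3} \left(-8\right) \left(3 + 4 + 4\right)\right) = - 264 \left(\frac{10}{3} + \frac{2}{3} \cdot 11 + \frac{2}{3} \left(-8\right) 11\right) = - 264 \left(\frac{10}{3} + \frac{22}{3} - \frac{176}{3}\right) = \left(-264\right) \left(-48\right) = 12672$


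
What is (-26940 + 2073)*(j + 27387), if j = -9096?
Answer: -454842297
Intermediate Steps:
(-26940 + 2073)*(j + 27387) = (-26940 + 2073)*(-9096 + 27387) = -24867*18291 = -454842297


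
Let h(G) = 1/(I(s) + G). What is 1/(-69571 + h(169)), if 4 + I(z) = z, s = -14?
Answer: -151/10505220 ≈ -1.4374e-5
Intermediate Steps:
I(z) = -4 + z
h(G) = 1/(-18 + G) (h(G) = 1/((-4 - 14) + G) = 1/(-18 + G))
1/(-69571 + h(169)) = 1/(-69571 + 1/(-18 + 169)) = 1/(-69571 + 1/151) = 1/(-10505220/151) = -151/10505220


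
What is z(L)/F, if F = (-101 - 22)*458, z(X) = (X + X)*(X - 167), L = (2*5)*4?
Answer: 5080/28167 ≈ 0.18035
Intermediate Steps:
L = 40 (L = 10*4 = 40)
z(X) = 2*X*(-167 + X) (z(X) = (2*X)*(-167 + X) = 2*X*(-167 + X))
F = -56334 (F = -123*458 = -56334)
z(L)/F = (2*40*(-167 + 40))/(-56334) = (2*40*(-127))*(-1/56334) = -10160*(-1/56334) = 5080/28167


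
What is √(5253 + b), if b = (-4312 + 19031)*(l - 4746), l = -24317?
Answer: 2*I*√106943261 ≈ 20683.0*I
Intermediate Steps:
b = -427778297 (b = (-4312 + 19031)*(-24317 - 4746) = 14719*(-29063) = -427778297)
√(5253 + b) = √(5253 - 427778297) = √(-427773044) = 2*I*√106943261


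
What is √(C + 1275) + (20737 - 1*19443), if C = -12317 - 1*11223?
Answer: 1294 + I*√22265 ≈ 1294.0 + 149.21*I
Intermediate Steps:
C = -23540 (C = -12317 - 11223 = -23540)
√(C + 1275) + (20737 - 1*19443) = √(-23540 + 1275) + (20737 - 1*19443) = √(-22265) + (20737 - 19443) = I*√22265 + 1294 = 1294 + I*√22265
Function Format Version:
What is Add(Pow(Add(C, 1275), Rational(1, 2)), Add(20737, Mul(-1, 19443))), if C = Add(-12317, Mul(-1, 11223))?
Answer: Add(1294, Mul(I, Pow(22265, Rational(1, 2)))) ≈ Add(1294.0, Mul(149.21, I))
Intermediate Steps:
C = -23540 (C = Add(-12317, -11223) = -23540)
Add(Pow(Add(C, 1275), Rational(1, 2)), Add(20737, Mul(-1, 19443))) = Add(Pow(Add(-23540, 1275), Rational(1, 2)), Add(20737, Mul(-1, 19443))) = Add(Pow(-22265, Rational(1, 2)), Add(20737, -19443)) = Add(Mul(I, Pow(22265, Rational(1, 2))), 1294) = Add(1294, Mul(I, Pow(22265, Rational(1, 2))))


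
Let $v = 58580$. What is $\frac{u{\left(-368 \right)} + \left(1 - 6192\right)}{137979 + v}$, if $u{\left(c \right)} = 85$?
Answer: $- \frac{6106}{196559} \approx -0.031064$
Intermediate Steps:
$\frac{u{\left(-368 \right)} + \left(1 - 6192\right)}{137979 + v} = \frac{85 + \left(1 - 6192\right)}{137979 + 58580} = \frac{85 + \left(1 - 6192\right)}{196559} = \left(85 - 6191\right) \frac{1}{196559} = \left(-6106\right) \frac{1}{196559} = - \frac{6106}{196559}$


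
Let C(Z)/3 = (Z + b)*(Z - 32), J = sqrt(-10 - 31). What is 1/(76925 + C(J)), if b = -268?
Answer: 10253/1054561090 + 9*I*sqrt(41)/105456109 ≈ 9.7225e-6 + 5.4647e-7*I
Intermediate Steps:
J = I*sqrt(41) (J = sqrt(-41) = I*sqrt(41) ≈ 6.4031*I)
C(Z) = 3*(-268 + Z)*(-32 + Z) (C(Z) = 3*((Z - 268)*(Z - 32)) = 3*((-268 + Z)*(-32 + Z)) = 3*(-268 + Z)*(-32 + Z))
1/(76925 + C(J)) = 1/(76925 + (25728 - 900*I*sqrt(41) + 3*(I*sqrt(41))**2)) = 1/(76925 + (25728 - 900*I*sqrt(41) + 3*(-41))) = 1/(76925 + (25728 - 900*I*sqrt(41) - 123)) = 1/(76925 + (25605 - 900*I*sqrt(41))) = 1/(102530 - 900*I*sqrt(41))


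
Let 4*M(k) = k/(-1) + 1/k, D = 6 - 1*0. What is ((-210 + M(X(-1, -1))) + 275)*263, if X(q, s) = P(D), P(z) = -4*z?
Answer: 1792345/96 ≈ 18670.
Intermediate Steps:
D = 6 (D = 6 + 0 = 6)
X(q, s) = -24 (X(q, s) = -4*6 = -24)
M(k) = -k/4 + 1/(4*k) (M(k) = (k/(-1) + 1/k)/4 = (k*(-1) + 1/k)/4 = (-k + 1/k)/4 = (1/k - k)/4 = -k/4 + 1/(4*k))
((-210 + M(X(-1, -1))) + 275)*263 = ((-210 + (¼)*(1 - 1*(-24)²)/(-24)) + 275)*263 = ((-210 + (¼)*(-1/24)*(1 - 1*576)) + 275)*263 = ((-210 + (¼)*(-1/24)*(1 - 576)) + 275)*263 = ((-210 + (¼)*(-1/24)*(-575)) + 275)*263 = ((-210 + 575/96) + 275)*263 = (-19585/96 + 275)*263 = (6815/96)*263 = 1792345/96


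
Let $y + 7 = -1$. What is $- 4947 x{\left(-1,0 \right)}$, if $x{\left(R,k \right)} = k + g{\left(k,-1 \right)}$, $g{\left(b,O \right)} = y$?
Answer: $39576$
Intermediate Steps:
$y = -8$ ($y = -7 - 1 = -8$)
$g{\left(b,O \right)} = -8$
$x{\left(R,k \right)} = -8 + k$ ($x{\left(R,k \right)} = k - 8 = -8 + k$)
$- 4947 x{\left(-1,0 \right)} = - 4947 \left(-8 + 0\right) = \left(-4947\right) \left(-8\right) = 39576$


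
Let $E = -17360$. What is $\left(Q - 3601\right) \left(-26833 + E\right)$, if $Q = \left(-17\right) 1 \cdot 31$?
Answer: $182428704$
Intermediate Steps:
$Q = -527$ ($Q = \left(-17\right) 31 = -527$)
$\left(Q - 3601\right) \left(-26833 + E\right) = \left(-527 - 3601\right) \left(-26833 - 17360\right) = \left(-4128\right) \left(-44193\right) = 182428704$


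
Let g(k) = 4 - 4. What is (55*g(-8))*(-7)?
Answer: 0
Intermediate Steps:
g(k) = 0
(55*g(-8))*(-7) = (55*0)*(-7) = 0*(-7) = 0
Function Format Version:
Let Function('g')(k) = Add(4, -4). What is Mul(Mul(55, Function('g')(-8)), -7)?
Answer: 0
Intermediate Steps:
Function('g')(k) = 0
Mul(Mul(55, Function('g')(-8)), -7) = Mul(Mul(55, 0), -7) = Mul(0, -7) = 0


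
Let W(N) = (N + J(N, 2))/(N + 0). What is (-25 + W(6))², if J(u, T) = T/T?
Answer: 20449/36 ≈ 568.03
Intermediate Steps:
J(u, T) = 1
W(N) = (1 + N)/N (W(N) = (N + 1)/(N + 0) = (1 + N)/N)
(-25 + W(6))² = (-25 + (1 + 6)/6)² = (-25 + (⅙)*7)² = (-25 + 7/6)² = (-143/6)² = 20449/36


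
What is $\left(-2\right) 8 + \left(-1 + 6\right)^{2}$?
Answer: $9$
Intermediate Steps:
$\left(-2\right) 8 + \left(-1 + 6\right)^{2} = -16 + 5^{2} = -16 + 25 = 9$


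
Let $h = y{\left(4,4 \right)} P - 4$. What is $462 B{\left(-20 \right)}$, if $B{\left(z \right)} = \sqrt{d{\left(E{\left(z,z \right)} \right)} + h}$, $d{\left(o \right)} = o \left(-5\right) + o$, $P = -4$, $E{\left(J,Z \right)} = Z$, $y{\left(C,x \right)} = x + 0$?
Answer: $924 \sqrt{15} \approx 3578.6$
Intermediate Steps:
$y{\left(C,x \right)} = x$
$h = -20$ ($h = 4 \left(-4\right) - 4 = -16 - 4 = -20$)
$d{\left(o \right)} = - 4 o$ ($d{\left(o \right)} = - 5 o + o = - 4 o$)
$B{\left(z \right)} = \sqrt{-20 - 4 z}$ ($B{\left(z \right)} = \sqrt{- 4 z - 20} = \sqrt{-20 - 4 z}$)
$462 B{\left(-20 \right)} = 462 \cdot 2 \sqrt{-5 - -20} = 462 \cdot 2 \sqrt{-5 + 20} = 462 \cdot 2 \sqrt{15} = 924 \sqrt{15}$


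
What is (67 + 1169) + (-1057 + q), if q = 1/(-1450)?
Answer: 259549/1450 ≈ 179.00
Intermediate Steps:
q = -1/1450 ≈ -0.00068966
(67 + 1169) + (-1057 + q) = (67 + 1169) + (-1057 - 1/1450) = 1236 - 1532651/1450 = 259549/1450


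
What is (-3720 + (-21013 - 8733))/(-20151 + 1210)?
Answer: 33466/18941 ≈ 1.7669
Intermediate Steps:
(-3720 + (-21013 - 8733))/(-20151 + 1210) = (-3720 - 29746)/(-18941) = -33466*(-1/18941) = 33466/18941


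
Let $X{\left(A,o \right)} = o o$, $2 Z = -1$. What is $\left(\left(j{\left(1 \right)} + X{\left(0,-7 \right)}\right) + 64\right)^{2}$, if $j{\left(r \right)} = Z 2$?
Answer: $12544$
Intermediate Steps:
$Z = - \frac{1}{2}$ ($Z = \frac{1}{2} \left(-1\right) = - \frac{1}{2} \approx -0.5$)
$X{\left(A,o \right)} = o^{2}$
$j{\left(r \right)} = -1$ ($j{\left(r \right)} = \left(- \frac{1}{2}\right) 2 = -1$)
$\left(\left(j{\left(1 \right)} + X{\left(0,-7 \right)}\right) + 64\right)^{2} = \left(\left(-1 + \left(-7\right)^{2}\right) + 64\right)^{2} = \left(\left(-1 + 49\right) + 64\right)^{2} = \left(48 + 64\right)^{2} = 112^{2} = 12544$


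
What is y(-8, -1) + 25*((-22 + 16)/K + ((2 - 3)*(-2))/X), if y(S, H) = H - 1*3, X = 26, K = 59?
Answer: -3543/767 ≈ -4.6193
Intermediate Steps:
y(S, H) = -3 + H (y(S, H) = H - 3 = -3 + H)
y(-8, -1) + 25*((-22 + 16)/K + ((2 - 3)*(-2))/X) = (-3 - 1) + 25*((-22 + 16)/59 + ((2 - 3)*(-2))/26) = -4 + 25*(-6*1/59 - 1*(-2)*(1/26)) = -4 + 25*(-6/59 + 2*(1/26)) = -4 + 25*(-6/59 + 1/13) = -4 + 25*(-19/767) = -4 - 475/767 = -3543/767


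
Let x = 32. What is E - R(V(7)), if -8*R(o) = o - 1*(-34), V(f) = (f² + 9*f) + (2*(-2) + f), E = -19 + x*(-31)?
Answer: -7939/8 ≈ -992.38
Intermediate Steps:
E = -1011 (E = -19 + 32*(-31) = -19 - 992 = -1011)
V(f) = -4 + f² + 10*f (V(f) = (f² + 9*f) + (-4 + f) = -4 + f² + 10*f)
R(o) = -17/4 - o/8 (R(o) = -(o - 1*(-34))/8 = -(o + 34)/8 = -(34 + o)/8 = -17/4 - o/8)
E - R(V(7)) = -1011 - (-17/4 - (-4 + 7² + 10*7)/8) = -1011 - (-17/4 - (-4 + 49 + 70)/8) = -1011 - (-17/4 - ⅛*115) = -1011 - (-17/4 - 115/8) = -1011 - 1*(-149/8) = -1011 + 149/8 = -7939/8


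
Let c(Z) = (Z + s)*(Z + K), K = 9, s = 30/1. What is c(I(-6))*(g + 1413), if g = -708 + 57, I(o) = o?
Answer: 54864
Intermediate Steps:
s = 30 (s = 30*1 = 30)
g = -651
c(Z) = (9 + Z)*(30 + Z) (c(Z) = (Z + 30)*(Z + 9) = (30 + Z)*(9 + Z) = (9 + Z)*(30 + Z))
c(I(-6))*(g + 1413) = (270 + (-6)² + 39*(-6))*(-651 + 1413) = (270 + 36 - 234)*762 = 72*762 = 54864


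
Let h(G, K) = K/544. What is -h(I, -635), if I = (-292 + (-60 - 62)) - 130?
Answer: 635/544 ≈ 1.1673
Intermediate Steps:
I = -544 (I = (-292 - 122) - 130 = -414 - 130 = -544)
h(G, K) = K/544 (h(G, K) = K*(1/544) = K/544)
-h(I, -635) = -(-635)/544 = -1*(-635/544) = 635/544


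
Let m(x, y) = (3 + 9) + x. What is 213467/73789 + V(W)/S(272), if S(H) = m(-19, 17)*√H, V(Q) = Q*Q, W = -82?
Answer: 213467/73789 - 1681*√17/119 ≈ -55.350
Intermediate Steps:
V(Q) = Q²
m(x, y) = 12 + x
S(H) = -7*√H (S(H) = (12 - 19)*√H = -7*√H)
213467/73789 + V(W)/S(272) = 213467/73789 + (-82)²/((-28*√17)) = 213467*(1/73789) + 6724/((-28*√17)) = 213467/73789 + 6724/((-28*√17)) = 213467/73789 + 6724*(-√17/476) = 213467/73789 - 1681*√17/119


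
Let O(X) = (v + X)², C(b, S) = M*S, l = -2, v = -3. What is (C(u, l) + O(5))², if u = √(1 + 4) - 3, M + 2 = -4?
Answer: 256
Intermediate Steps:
M = -6 (M = -2 - 4 = -6)
u = -3 + √5 (u = √5 - 3 = -3 + √5 ≈ -0.76393)
C(b, S) = -6*S
O(X) = (-3 + X)²
(C(u, l) + O(5))² = (-6*(-2) + (-3 + 5)²)² = (12 + 2²)² = (12 + 4)² = 16² = 256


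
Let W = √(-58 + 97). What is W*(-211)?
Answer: -211*√39 ≈ -1317.7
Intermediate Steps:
W = √39 ≈ 6.2450
W*(-211) = √39*(-211) = -211*√39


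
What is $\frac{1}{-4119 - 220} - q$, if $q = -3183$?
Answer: $\frac{13811036}{4339} \approx 3183.0$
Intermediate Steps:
$\frac{1}{-4119 - 220} - q = \frac{1}{-4119 - 220} - -3183 = \frac{1}{-4339} + 3183 = - \frac{1}{4339} + 3183 = \frac{13811036}{4339}$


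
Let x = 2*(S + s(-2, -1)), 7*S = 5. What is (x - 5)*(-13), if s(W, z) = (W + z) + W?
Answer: 1235/7 ≈ 176.43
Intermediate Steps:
S = 5/7 (S = (1/7)*5 = 5/7 ≈ 0.71429)
s(W, z) = z + 2*W
x = -60/7 (x = 2*(5/7 + (-1 + 2*(-2))) = 2*(5/7 + (-1 - 4)) = 2*(5/7 - 5) = 2*(-30/7) = -60/7 ≈ -8.5714)
(x - 5)*(-13) = (-60/7 - 5)*(-13) = -95/7*(-13) = 1235/7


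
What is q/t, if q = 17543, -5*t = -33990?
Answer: 17543/6798 ≈ 2.5806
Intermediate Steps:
t = 6798 (t = -⅕*(-33990) = 6798)
q/t = 17543/6798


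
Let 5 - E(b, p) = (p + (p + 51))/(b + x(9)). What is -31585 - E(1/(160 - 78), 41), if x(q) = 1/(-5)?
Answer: -355280/11 ≈ -32298.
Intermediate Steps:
x(q) = -⅕
E(b, p) = 5 - (51 + 2*p)/(-⅕ + b) (E(b, p) = 5 - (p + (p + 51))/(b - ⅕) = 5 - (p + (51 + p))/(-⅕ + b) = 5 - (51 + 2*p)/(-⅕ + b))
-31585 - E(1/(160 - 78), 41) = -31585 - 5*(-52 - 2*41 + 5/(160 - 78))/(-1 + 5/(160 - 78)) = -31585 - 5*(-52 - 82 + 5/82)/(-1 + 5/82) = -31585 - 5*(-10983)/((-77/82)*82) = -31585 - 5*(-82)*(-10983)/(77*82) = -31585 - 1*7845/11 = -31585 - 7845/11 = -355280/11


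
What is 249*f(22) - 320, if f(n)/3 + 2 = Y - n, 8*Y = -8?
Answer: -18995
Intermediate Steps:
Y = -1 (Y = (⅛)*(-8) = -1)
f(n) = -9 - 3*n (f(n) = -6 + 3*(-1 - n) = -6 + (-3 - 3*n) = -9 - 3*n)
249*f(22) - 320 = 249*(-9 - 3*22) - 320 = 249*(-9 - 66) - 320 = 249*(-75) - 320 = -18675 - 320 = -18995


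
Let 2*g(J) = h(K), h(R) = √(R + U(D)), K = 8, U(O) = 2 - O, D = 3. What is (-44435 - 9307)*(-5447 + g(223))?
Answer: 292732674 - 26871*√7 ≈ 2.9266e+8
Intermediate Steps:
h(R) = √(-1 + R) (h(R) = √(R + (2 - 1*3)) = √(R + (2 - 3)) = √(R - 1) = √(-1 + R))
g(J) = √7/2 (g(J) = √(-1 + 8)/2 = √7/2)
(-44435 - 9307)*(-5447 + g(223)) = (-44435 - 9307)*(-5447 + √7/2) = -53742*(-5447 + √7/2) = 292732674 - 26871*√7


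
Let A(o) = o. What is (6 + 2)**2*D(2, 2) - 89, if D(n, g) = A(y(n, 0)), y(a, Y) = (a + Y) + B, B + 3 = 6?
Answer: 231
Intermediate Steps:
B = 3 (B = -3 + 6 = 3)
y(a, Y) = 3 + Y + a (y(a, Y) = (a + Y) + 3 = (Y + a) + 3 = 3 + Y + a)
D(n, g) = 3 + n (D(n, g) = 3 + 0 + n = 3 + n)
(6 + 2)**2*D(2, 2) - 89 = (6 + 2)**2*(3 + 2) - 89 = 8**2*5 - 89 = 64*5 - 89 = 320 - 89 = 231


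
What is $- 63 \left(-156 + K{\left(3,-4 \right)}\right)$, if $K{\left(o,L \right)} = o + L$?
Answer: $9891$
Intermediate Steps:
$K{\left(o,L \right)} = L + o$
$- 63 \left(-156 + K{\left(3,-4 \right)}\right) = - 63 \left(-156 + \left(-4 + 3\right)\right) = - 63 \left(-156 - 1\right) = \left(-63\right) \left(-157\right) = 9891$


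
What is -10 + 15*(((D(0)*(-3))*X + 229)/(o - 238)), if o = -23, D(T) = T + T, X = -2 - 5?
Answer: -2015/87 ≈ -23.161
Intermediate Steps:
X = -7
D(T) = 2*T
-10 + 15*(((D(0)*(-3))*X + 229)/(o - 238)) = -10 + 15*((((2*0)*(-3))*(-7) + 229)/(-23 - 238)) = -10 + 15*(((0*(-3))*(-7) + 229)/(-261)) = -10 + 15*((0*(-7) + 229)*(-1/261)) = -10 + 15*((0 + 229)*(-1/261)) = -10 + 15*(229*(-1/261)) = -10 + 15*(-229/261) = -10 - 1145/87 = -2015/87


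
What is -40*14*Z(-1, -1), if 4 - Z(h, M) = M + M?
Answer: -3360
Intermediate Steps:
Z(h, M) = 4 - 2*M (Z(h, M) = 4 - (M + M) = 4 - 2*M)
-40*14*Z(-1, -1) = -40*14*(4 - 2*(-1)) = -560*(4 + 2) = -560*6 = -1*3360 = -3360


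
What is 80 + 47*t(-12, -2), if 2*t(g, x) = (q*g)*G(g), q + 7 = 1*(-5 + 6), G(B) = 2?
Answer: 3464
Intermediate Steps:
q = -6 (q = -7 + 1*(-5 + 6) = -7 + 1*1 = -7 + 1 = -6)
t(g, x) = -6*g (t(g, x) = (-6*g*2)/2 = (-12*g)/2 = -6*g)
80 + 47*t(-12, -2) = 80 + 47*(-6*(-12)) = 80 + 47*72 = 80 + 3384 = 3464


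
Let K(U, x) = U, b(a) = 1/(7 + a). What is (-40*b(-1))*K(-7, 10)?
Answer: 140/3 ≈ 46.667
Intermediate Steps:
(-40*b(-1))*K(-7, 10) = -40/(7 - 1)*(-7) = -40/6*(-7) = -40*⅙*(-7) = -20/3*(-7) = 140/3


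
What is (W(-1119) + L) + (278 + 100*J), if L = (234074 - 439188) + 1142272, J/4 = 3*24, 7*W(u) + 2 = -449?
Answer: 6763201/7 ≈ 9.6617e+5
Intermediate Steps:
W(u) = -451/7 (W(u) = -2/7 + (⅐)*(-449) = -2/7 - 449/7 = -451/7)
J = 288 (J = 4*(3*24) = 4*72 = 288)
L = 937158 (L = -205114 + 1142272 = 937158)
(W(-1119) + L) + (278 + 100*J) = (-451/7 + 937158) + (278 + 100*288) = 6559655/7 + (278 + 28800) = 6559655/7 + 29078 = 6763201/7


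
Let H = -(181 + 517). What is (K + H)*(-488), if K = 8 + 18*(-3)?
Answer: 363072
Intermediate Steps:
K = -46 (K = 8 - 54 = -46)
H = -698 (H = -1*698 = -698)
(K + H)*(-488) = (-46 - 698)*(-488) = -744*(-488) = 363072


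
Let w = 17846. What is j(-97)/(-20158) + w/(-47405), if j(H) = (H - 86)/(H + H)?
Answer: -69798170707/185384458060 ≈ -0.37650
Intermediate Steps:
j(H) = (-86 + H)/(2*H) (j(H) = (-86 + H)/((2*H)) = (-86 + H)*(1/(2*H)) = (-86 + H)/(2*H))
j(-97)/(-20158) + w/(-47405) = ((1/2)*(-86 - 97)/(-97))/(-20158) + 17846/(-47405) = ((1/2)*(-1/97)*(-183))*(-1/20158) + 17846*(-1/47405) = (183/194)*(-1/20158) - 17846/47405 = -183/3910652 - 17846/47405 = -69798170707/185384458060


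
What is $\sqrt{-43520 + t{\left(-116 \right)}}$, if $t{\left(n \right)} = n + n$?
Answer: $2 i \sqrt{10938} \approx 209.17 i$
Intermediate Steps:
$t{\left(n \right)} = 2 n$
$\sqrt{-43520 + t{\left(-116 \right)}} = \sqrt{-43520 + 2 \left(-116\right)} = \sqrt{-43520 - 232} = \sqrt{-43752} = 2 i \sqrt{10938}$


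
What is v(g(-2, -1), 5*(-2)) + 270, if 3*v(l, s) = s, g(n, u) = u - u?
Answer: 800/3 ≈ 266.67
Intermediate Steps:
g(n, u) = 0
v(l, s) = s/3
v(g(-2, -1), 5*(-2)) + 270 = (5*(-2))/3 + 270 = (⅓)*(-10) + 270 = -10/3 + 270 = 800/3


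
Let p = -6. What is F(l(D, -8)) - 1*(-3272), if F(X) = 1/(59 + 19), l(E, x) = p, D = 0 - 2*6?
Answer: 255217/78 ≈ 3272.0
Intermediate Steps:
D = -12 (D = 0 - 12 = -12)
l(E, x) = -6
F(X) = 1/78
F(l(D, -8)) - 1*(-3272) = 1/78 - 1*(-3272) = 1/78 + 3272 = 255217/78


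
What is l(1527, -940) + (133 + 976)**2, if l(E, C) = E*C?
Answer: -205499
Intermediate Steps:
l(E, C) = C*E
l(1527, -940) + (133 + 976)**2 = -940*1527 + (133 + 976)**2 = -1435380 + 1109**2 = -1435380 + 1229881 = -205499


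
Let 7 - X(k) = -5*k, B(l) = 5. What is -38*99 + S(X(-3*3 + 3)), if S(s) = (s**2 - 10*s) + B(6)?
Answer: -2998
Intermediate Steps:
X(k) = 7 + 5*k (X(k) = 7 - (-5)*k = 7 + 5*k)
S(s) = 5 + s**2 - 10*s (S(s) = (s**2 - 10*s) + 5 = 5 + s**2 - 10*s)
-38*99 + S(X(-3*3 + 3)) = -38*99 + (5 + (7 + 5*(-3*3 + 3))**2 - 10*(7 + 5*(-3*3 + 3))) = -3762 + (5 + (7 + 5*(-9 + 3))**2 - 10*(7 + 5*(-9 + 3))) = -3762 + (5 + (7 + 5*(-6))**2 - 10*(7 + 5*(-6))) = -3762 + (5 + (7 - 30)**2 - 10*(7 - 30)) = -3762 + (5 + (-23)**2 - 10*(-23)) = -3762 + (5 + 529 + 230) = -3762 + 764 = -2998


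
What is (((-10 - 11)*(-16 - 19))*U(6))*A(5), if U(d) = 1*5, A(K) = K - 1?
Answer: 14700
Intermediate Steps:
A(K) = -1 + K
U(d) = 5
(((-10 - 11)*(-16 - 19))*U(6))*A(5) = (((-10 - 11)*(-16 - 19))*5)*(-1 + 5) = (-21*(-35)*5)*4 = (735*5)*4 = 3675*4 = 14700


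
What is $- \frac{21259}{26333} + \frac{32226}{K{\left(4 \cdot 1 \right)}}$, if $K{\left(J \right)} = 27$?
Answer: $\frac{282677755}{236997} \approx 1192.7$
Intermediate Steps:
$- \frac{21259}{26333} + \frac{32226}{K{\left(4 \cdot 1 \right)}} = - \frac{21259}{26333} + \frac{32226}{27} = \left(-21259\right) \frac{1}{26333} + 32226 \cdot \frac{1}{27} = - \frac{21259}{26333} + \frac{10742}{9} = \frac{282677755}{236997}$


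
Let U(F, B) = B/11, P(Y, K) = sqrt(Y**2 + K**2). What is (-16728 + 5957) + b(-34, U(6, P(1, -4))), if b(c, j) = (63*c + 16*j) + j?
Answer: -12913 + 17*sqrt(17)/11 ≈ -12907.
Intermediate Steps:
P(Y, K) = sqrt(K**2 + Y**2)
U(F, B) = B/11 (U(F, B) = B*(1/11) = B/11)
b(c, j) = 17*j + 63*c (b(c, j) = (16*j + 63*c) + j = 17*j + 63*c)
(-16728 + 5957) + b(-34, U(6, P(1, -4))) = (-16728 + 5957) + (17*(sqrt((-4)**2 + 1**2)/11) + 63*(-34)) = -10771 + (17*(sqrt(16 + 1)/11) - 2142) = -10771 + (17*(sqrt(17)/11) - 2142) = -10771 + (17*sqrt(17)/11 - 2142) = -10771 + (-2142 + 17*sqrt(17)/11) = -12913 + 17*sqrt(17)/11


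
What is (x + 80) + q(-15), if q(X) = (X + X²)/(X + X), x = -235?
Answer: -162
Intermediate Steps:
q(X) = (X + X²)/(2*X) (q(X) = (X + X²)/((2*X)) = (X + X²)*(1/(2*X)) = (X + X²)/(2*X))
(x + 80) + q(-15) = (-235 + 80) + (½ + (½)*(-15)) = -155 + (½ - 15/2) = -155 - 7 = -162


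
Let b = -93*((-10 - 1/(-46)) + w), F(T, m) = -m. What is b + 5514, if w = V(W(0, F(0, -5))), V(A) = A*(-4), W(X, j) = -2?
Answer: 262107/46 ≈ 5698.0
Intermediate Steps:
V(A) = -4*A
w = 8 (w = -4*(-2) = 8)
b = 8463/46 (b = -93*((-10 - 1/(-46)) + 8) = -93*((-10 - 1*(-1/46)) + 8) = -93*((-10 + 1/46) + 8) = -93*(-459/46 + 8) = -93*(-91/46) = 8463/46 ≈ 183.98)
b + 5514 = 8463/46 + 5514 = 262107/46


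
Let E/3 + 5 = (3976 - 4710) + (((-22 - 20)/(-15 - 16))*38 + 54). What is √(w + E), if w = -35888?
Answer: 19*I*√100595/31 ≈ 194.39*I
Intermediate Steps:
E = -58917/31 (E = -15 + 3*((3976 - 4710) + (((-22 - 20)/(-15 - 16))*38 + 54)) = -15 + 3*(-734 + (-42/(-31)*38 + 54)) = -15 + 3*(-734 + (-42*(-1/31)*38 + 54)) = -15 + 3*(-734 + ((42/31)*38 + 54)) = -15 + 3*(-734 + (1596/31 + 54)) = -15 + 3*(-734 + 3270/31) = -15 + 3*(-19484/31) = -15 - 58452/31 = -58917/31 ≈ -1900.5)
√(w + E) = √(-35888 - 58917/31) = √(-1171445/31) = 19*I*√100595/31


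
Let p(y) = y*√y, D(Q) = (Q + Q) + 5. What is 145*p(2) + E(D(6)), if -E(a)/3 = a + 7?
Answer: -72 + 290*√2 ≈ 338.12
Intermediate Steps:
D(Q) = 5 + 2*Q (D(Q) = 2*Q + 5 = 5 + 2*Q)
E(a) = -21 - 3*a (E(a) = -3*(a + 7) = -3*(7 + a) = -21 - 3*a)
p(y) = y^(3/2)
145*p(2) + E(D(6)) = 145*2^(3/2) + (-21 - 3*(5 + 2*6)) = 145*(2*√2) + (-21 - 3*(5 + 12)) = 290*√2 + (-21 - 3*17) = 290*√2 + (-21 - 51) = 290*√2 - 72 = -72 + 290*√2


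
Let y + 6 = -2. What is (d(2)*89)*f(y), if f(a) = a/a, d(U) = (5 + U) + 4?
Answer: 979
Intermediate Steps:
y = -8 (y = -6 - 2 = -8)
d(U) = 9 + U
f(a) = 1
(d(2)*89)*f(y) = ((9 + 2)*89)*1 = (11*89)*1 = 979*1 = 979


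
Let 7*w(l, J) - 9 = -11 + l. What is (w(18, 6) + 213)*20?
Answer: 30140/7 ≈ 4305.7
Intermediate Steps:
w(l, J) = -2/7 + l/7 (w(l, J) = 9/7 + (-11 + l)/7 = 9/7 + (-11/7 + l/7) = -2/7 + l/7)
(w(18, 6) + 213)*20 = ((-2/7 + (⅐)*18) + 213)*20 = ((-2/7 + 18/7) + 213)*20 = (16/7 + 213)*20 = (1507/7)*20 = 30140/7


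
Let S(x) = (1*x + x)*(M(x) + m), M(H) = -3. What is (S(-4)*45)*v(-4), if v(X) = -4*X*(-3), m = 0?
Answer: -51840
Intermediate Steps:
v(X) = 12*X (v(X) = -(-12)*X = 12*X)
S(x) = -6*x (S(x) = (1*x + x)*(-3 + 0) = (x + x)*(-3) = (2*x)*(-3) = -6*x)
(S(-4)*45)*v(-4) = (-6*(-4)*45)*(12*(-4)) = (24*45)*(-48) = 1080*(-48) = -51840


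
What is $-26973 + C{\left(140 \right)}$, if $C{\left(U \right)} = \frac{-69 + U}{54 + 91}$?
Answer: $- \frac{3911014}{145} \approx -26973.0$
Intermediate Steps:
$C{\left(U \right)} = - \frac{69}{145} + \frac{U}{145}$ ($C{\left(U \right)} = \frac{-69 + U}{145} = \left(-69 + U\right) \frac{1}{145} = - \frac{69}{145} + \frac{U}{145}$)
$-26973 + C{\left(140 \right)} = -26973 + \left(- \frac{69}{145} + \frac{1}{145} \cdot 140\right) = -26973 + \left(- \frac{69}{145} + \frac{28}{29}\right) = -26973 + \frac{71}{145} = - \frac{3911014}{145}$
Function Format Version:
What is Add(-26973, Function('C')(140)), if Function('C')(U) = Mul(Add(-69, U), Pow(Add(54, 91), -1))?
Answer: Rational(-3911014, 145) ≈ -26973.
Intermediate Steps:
Function('C')(U) = Add(Rational(-69, 145), Mul(Rational(1, 145), U)) (Function('C')(U) = Mul(Add(-69, U), Pow(145, -1)) = Mul(Add(-69, U), Rational(1, 145)) = Add(Rational(-69, 145), Mul(Rational(1, 145), U)))
Add(-26973, Function('C')(140)) = Add(-26973, Add(Rational(-69, 145), Mul(Rational(1, 145), 140))) = Add(-26973, Add(Rational(-69, 145), Rational(28, 29))) = Add(-26973, Rational(71, 145)) = Rational(-3911014, 145)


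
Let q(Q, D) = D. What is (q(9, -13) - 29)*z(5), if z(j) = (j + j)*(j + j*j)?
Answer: -12600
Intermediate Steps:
z(j) = 2*j*(j + j**2) (z(j) = (2*j)*(j + j**2) = 2*j*(j + j**2))
(q(9, -13) - 29)*z(5) = (-13 - 29)*(2*5**2*(1 + 5)) = -84*25*6 = -42*300 = -12600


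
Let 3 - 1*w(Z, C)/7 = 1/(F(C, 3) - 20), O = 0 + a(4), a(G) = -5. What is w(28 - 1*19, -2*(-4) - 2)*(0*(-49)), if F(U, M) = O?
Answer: 0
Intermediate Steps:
O = -5 (O = 0 - 5 = -5)
F(U, M) = -5
w(Z, C) = 532/25 (w(Z, C) = 21 - 7/(-5 - 20) = 21 - 7/(-25) = 21 - 7*(-1/25) = 21 + 7/25 = 532/25)
w(28 - 1*19, -2*(-4) - 2)*(0*(-49)) = 532*(0*(-49))/25 = (532/25)*0 = 0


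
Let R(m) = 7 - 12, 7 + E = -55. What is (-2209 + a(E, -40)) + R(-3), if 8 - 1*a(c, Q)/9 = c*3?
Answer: -468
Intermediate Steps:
E = -62 (E = -7 - 55 = -62)
a(c, Q) = 72 - 27*c (a(c, Q) = 72 - 9*c*3 = 72 - 27*c)
R(m) = -5
(-2209 + a(E, -40)) + R(-3) = (-2209 + (72 - 27*(-62))) - 5 = (-2209 + (72 + 1674)) - 5 = (-2209 + 1746) - 5 = -463 - 5 = -468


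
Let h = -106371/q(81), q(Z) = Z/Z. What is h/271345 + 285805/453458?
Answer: 29316976807/123043561010 ≈ 0.23827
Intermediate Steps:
q(Z) = 1
h = -106371 (h = -106371/1 = -106371*1 = -106371)
h/271345 + 285805/453458 = -106371/271345 + 285805/453458 = 29316976807/123043561010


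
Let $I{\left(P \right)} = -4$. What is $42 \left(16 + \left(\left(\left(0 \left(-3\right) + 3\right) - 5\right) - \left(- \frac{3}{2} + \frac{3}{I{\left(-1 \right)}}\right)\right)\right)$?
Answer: $\frac{1365}{2} \approx 682.5$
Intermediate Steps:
$42 \left(16 + \left(\left(\left(0 \left(-3\right) + 3\right) - 5\right) - \left(- \frac{3}{2} + \frac{3}{I{\left(-1 \right)}}\right)\right)\right) = 42 \left(16 + \left(\left(\left(0 \left(-3\right) + 3\right) - 5\right) - - \frac{9}{4}\right)\right) = 42 \left(16 + \left(\left(\left(0 + 3\right) - 5\right) - - \frac{9}{4}\right)\right) = 42 \left(16 + \left(\left(3 - 5\right) + \left(\frac{3}{4} + \frac{3}{2}\right)\right)\right) = 42 \left(16 + \left(-2 + \frac{9}{4}\right)\right) = 42 \left(16 + \frac{1}{4}\right) = 42 \cdot \frac{65}{4} = \frac{1365}{2}$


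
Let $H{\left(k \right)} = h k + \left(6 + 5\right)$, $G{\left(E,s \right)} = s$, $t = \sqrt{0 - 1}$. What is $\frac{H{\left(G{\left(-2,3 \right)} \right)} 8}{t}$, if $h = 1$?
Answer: $- 112 i \approx - 112.0 i$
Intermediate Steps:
$t = i$ ($t = \sqrt{-1} = i \approx 1.0 i$)
$H{\left(k \right)} = 11 + k$ ($H{\left(k \right)} = 1 k + \left(6 + 5\right) = k + 11 = 11 + k$)
$\frac{H{\left(G{\left(-2,3 \right)} \right)} 8}{t} = \frac{\left(11 + 3\right) 8}{i} = 14 \cdot 8 \left(- i\right) = 112 \left(- i\right) = - 112 i$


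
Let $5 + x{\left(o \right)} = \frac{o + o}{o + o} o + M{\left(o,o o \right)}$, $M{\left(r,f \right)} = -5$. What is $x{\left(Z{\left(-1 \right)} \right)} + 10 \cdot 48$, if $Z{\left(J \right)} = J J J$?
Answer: $469$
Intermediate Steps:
$Z{\left(J \right)} = J^{3}$ ($Z{\left(J \right)} = J^{2} J = J^{3}$)
$x{\left(o \right)} = -10 + o$ ($x{\left(o \right)} = -5 + \left(\frac{o + o}{o + o} o - 5\right) = -5 + \left(\frac{2 o}{2 o} o - 5\right) = -5 + \left(2 o \frac{1}{2 o} o - 5\right) = -5 + \left(1 o - 5\right) = -5 + \left(o - 5\right) = -5 + \left(-5 + o\right) = -10 + o$)
$x{\left(Z{\left(-1 \right)} \right)} + 10 \cdot 48 = \left(-10 + \left(-1\right)^{3}\right) + 10 \cdot 48 = \left(-10 - 1\right) + 480 = -11 + 480 = 469$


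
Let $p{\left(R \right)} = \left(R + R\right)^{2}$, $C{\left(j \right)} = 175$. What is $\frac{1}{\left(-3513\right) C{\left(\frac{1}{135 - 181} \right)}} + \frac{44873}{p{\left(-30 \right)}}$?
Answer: $\frac{367823933}{29509200} \approx 12.465$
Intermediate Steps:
$p{\left(R \right)} = 4 R^{2}$ ($p{\left(R \right)} = \left(2 R\right)^{2} = 4 R^{2}$)
$\frac{1}{\left(-3513\right) C{\left(\frac{1}{135 - 181} \right)}} + \frac{44873}{p{\left(-30 \right)}} = \frac{1}{\left(-3513\right) 175} + \frac{44873}{4 \left(-30\right)^{2}} = \left(- \frac{1}{3513}\right) \frac{1}{175} + \frac{44873}{4 \cdot 900} = - \frac{1}{614775} + \frac{44873}{3600} = \frac{367823933}{29509200}$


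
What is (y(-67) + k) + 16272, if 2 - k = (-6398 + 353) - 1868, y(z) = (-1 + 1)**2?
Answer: 24187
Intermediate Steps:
y(z) = 0 (y(z) = 0**2 = 0)
k = 7915 (k = 2 - ((-6398 + 353) - 1868) = 2 - (-6045 - 1868) = 2 - 1*(-7913) = 2 + 7913 = 7915)
(y(-67) + k) + 16272 = (0 + 7915) + 16272 = 7915 + 16272 = 24187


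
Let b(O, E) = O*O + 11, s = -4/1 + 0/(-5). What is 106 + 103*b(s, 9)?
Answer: 2887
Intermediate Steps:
s = -4 (s = -4*1 + 0*(-1/5) = -4 + 0 = -4)
b(O, E) = 11 + O**2 (b(O, E) = O**2 + 11 = 11 + O**2)
106 + 103*b(s, 9) = 106 + 103*(11 + (-4)**2) = 106 + 103*(11 + 16) = 106 + 103*27 = 106 + 2781 = 2887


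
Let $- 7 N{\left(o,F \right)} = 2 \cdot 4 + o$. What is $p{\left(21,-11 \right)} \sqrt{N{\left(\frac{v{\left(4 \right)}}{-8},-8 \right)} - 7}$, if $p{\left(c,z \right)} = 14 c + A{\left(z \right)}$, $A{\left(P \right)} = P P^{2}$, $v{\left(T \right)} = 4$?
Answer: $- \frac{1037 i \sqrt{1582}}{14} \approx - 2946.1 i$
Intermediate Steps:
$A{\left(P \right)} = P^{3}$
$N{\left(o,F \right)} = - \frac{8}{7} - \frac{o}{7}$ ($N{\left(o,F \right)} = - \frac{2 \cdot 4 + o}{7} = - \frac{8 + o}{7} = - \frac{8}{7} - \frac{o}{7}$)
$p{\left(c,z \right)} = z^{3} + 14 c$ ($p{\left(c,z \right)} = 14 c + z^{3} = z^{3} + 14 c$)
$p{\left(21,-11 \right)} \sqrt{N{\left(\frac{v{\left(4 \right)}}{-8},-8 \right)} - 7} = \left(\left(-11\right)^{3} + 14 \cdot 21\right) \sqrt{\left(- \frac{8}{7} - \frac{4 \frac{1}{-8}}{7}\right) - 7} = \left(-1331 + 294\right) \sqrt{\left(- \frac{8}{7} - \frac{4 \left(- \frac{1}{8}\right)}{7}\right) - 7} = - 1037 \sqrt{\left(- \frac{8}{7} - - \frac{1}{14}\right) - 7} = - 1037 \sqrt{\left(- \frac{8}{7} + \frac{1}{14}\right) - 7} = - 1037 \sqrt{- \frac{15}{14} - 7} = - 1037 \sqrt{- \frac{113}{14}} = - 1037 \frac{i \sqrt{1582}}{14} = - \frac{1037 i \sqrt{1582}}{14}$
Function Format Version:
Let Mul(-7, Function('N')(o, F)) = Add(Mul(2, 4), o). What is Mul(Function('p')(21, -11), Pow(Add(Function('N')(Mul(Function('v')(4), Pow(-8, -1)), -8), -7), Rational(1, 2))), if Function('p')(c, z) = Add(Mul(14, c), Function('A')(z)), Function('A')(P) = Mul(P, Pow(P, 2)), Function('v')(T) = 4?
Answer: Mul(Rational(-1037, 14), I, Pow(1582, Rational(1, 2))) ≈ Mul(-2946.1, I)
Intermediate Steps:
Function('A')(P) = Pow(P, 3)
Function('N')(o, F) = Add(Rational(-8, 7), Mul(Rational(-1, 7), o)) (Function('N')(o, F) = Mul(Rational(-1, 7), Add(Mul(2, 4), o)) = Mul(Rational(-1, 7), Add(8, o)) = Add(Rational(-8, 7), Mul(Rational(-1, 7), o)))
Function('p')(c, z) = Add(Pow(z, 3), Mul(14, c)) (Function('p')(c, z) = Add(Mul(14, c), Pow(z, 3)) = Add(Pow(z, 3), Mul(14, c)))
Mul(Function('p')(21, -11), Pow(Add(Function('N')(Mul(Function('v')(4), Pow(-8, -1)), -8), -7), Rational(1, 2))) = Mul(Add(Pow(-11, 3), Mul(14, 21)), Pow(Add(Add(Rational(-8, 7), Mul(Rational(-1, 7), Mul(4, Pow(-8, -1)))), -7), Rational(1, 2))) = Mul(Add(-1331, 294), Pow(Add(Add(Rational(-8, 7), Mul(Rational(-1, 7), Mul(4, Rational(-1, 8)))), -7), Rational(1, 2))) = Mul(-1037, Pow(Add(Add(Rational(-8, 7), Mul(Rational(-1, 7), Rational(-1, 2))), -7), Rational(1, 2))) = Mul(-1037, Pow(Add(Add(Rational(-8, 7), Rational(1, 14)), -7), Rational(1, 2))) = Mul(-1037, Pow(Add(Rational(-15, 14), -7), Rational(1, 2))) = Mul(-1037, Pow(Rational(-113, 14), Rational(1, 2))) = Mul(-1037, Mul(Rational(1, 14), I, Pow(1582, Rational(1, 2)))) = Mul(Rational(-1037, 14), I, Pow(1582, Rational(1, 2)))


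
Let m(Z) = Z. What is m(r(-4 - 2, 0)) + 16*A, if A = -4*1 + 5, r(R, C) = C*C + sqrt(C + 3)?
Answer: 16 + sqrt(3) ≈ 17.732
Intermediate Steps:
r(R, C) = C**2 + sqrt(3 + C)
A = 1 (A = -4 + 5 = 1)
m(r(-4 - 2, 0)) + 16*A = (0**2 + sqrt(3 + 0)) + 16*1 = (0 + sqrt(3)) + 16 = sqrt(3) + 16 = 16 + sqrt(3)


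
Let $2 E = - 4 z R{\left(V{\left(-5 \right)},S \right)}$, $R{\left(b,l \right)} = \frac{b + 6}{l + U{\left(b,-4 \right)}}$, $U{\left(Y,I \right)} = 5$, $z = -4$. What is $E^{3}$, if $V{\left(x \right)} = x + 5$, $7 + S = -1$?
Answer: $-4096$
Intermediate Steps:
$S = -8$ ($S = -7 - 1 = -8$)
$V{\left(x \right)} = 5 + x$
$R{\left(b,l \right)} = \frac{6 + b}{5 + l}$ ($R{\left(b,l \right)} = \frac{b + 6}{l + 5} = \frac{6 + b}{5 + l}$)
$E = -16$ ($E = \frac{- 4 \left(-4\right) \frac{6 + \left(5 - 5\right)}{5 - 8}}{2} = \frac{\left(-1\right) \left(-16\right) \frac{6 + 0}{-3}}{2} = \frac{16 \left(\left(- \frac{1}{3}\right) 6\right)}{2} = \frac{16 \left(-2\right)}{2} = \frac{1}{2} \left(-32\right) = -16$)
$E^{3} = \left(-16\right)^{3} = -4096$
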